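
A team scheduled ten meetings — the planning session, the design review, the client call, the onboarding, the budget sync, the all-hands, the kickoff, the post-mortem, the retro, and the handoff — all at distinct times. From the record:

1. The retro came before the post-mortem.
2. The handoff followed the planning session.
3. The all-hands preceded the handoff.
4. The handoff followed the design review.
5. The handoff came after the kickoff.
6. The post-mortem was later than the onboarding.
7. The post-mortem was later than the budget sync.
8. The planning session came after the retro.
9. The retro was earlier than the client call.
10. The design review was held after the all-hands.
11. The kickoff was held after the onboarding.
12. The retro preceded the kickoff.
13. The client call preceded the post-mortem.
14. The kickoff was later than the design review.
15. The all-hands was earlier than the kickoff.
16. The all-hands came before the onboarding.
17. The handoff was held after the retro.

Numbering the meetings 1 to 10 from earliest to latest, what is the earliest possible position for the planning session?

2

The retro must come before the planning session — 1 forced predecessor.
Nothing else is forced ahead of the planning session, so its earliest slot is position 1 + 1 = 2.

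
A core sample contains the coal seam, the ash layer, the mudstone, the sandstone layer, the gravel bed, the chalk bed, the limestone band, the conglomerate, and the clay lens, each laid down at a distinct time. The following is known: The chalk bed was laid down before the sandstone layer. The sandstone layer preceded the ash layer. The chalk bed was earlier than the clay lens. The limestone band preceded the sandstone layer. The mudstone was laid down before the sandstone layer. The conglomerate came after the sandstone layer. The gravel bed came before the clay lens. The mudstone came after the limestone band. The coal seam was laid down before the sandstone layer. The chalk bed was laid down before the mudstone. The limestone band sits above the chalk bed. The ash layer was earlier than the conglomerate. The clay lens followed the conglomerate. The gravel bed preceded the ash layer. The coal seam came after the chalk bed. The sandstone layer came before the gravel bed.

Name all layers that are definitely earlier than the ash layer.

the chalk bed, the coal seam, the gravel bed, the limestone band, the mudstone, the sandstone layer

Directly stated before the ash layer: the gravel bed and the sandstone layer.
The chalk bed reaches the ash layer via the chalk bed → the sandstone layer → the ash layer.
The coal seam reaches the ash layer via the coal seam → the sandstone layer → the ash layer.
The limestone band reaches the ash layer via the limestone band → the sandstone layer → the ash layer.
Likewise the mudstone reaches the ash layer by chaining the stated constraints.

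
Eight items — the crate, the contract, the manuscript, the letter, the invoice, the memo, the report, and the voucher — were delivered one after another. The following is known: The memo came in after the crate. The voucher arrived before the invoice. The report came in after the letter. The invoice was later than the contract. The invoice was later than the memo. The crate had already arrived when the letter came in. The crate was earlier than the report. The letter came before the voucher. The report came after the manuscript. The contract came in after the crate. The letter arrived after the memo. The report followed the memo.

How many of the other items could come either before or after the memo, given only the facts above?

Forced before the memo: the crate; forced after the memo: the invoice, the letter, the report, and the voucher.
That leaves the contract and the manuscript with no forced order relative to the memo — 2.

2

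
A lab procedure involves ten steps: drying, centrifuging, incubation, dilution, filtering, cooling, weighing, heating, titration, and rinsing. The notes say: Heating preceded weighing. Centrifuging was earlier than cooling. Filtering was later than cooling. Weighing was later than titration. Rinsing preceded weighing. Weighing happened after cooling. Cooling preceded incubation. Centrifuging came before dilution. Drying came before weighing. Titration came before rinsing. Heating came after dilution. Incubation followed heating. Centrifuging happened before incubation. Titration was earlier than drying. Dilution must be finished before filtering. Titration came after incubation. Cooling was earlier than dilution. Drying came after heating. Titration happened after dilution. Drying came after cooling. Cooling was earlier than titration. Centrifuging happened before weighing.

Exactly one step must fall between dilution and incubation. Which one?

heating

Tracing the constraints gives dilution → heating → incubation, so heating sits after dilution and before incubation.
No other step is forced both after dilution and before incubation.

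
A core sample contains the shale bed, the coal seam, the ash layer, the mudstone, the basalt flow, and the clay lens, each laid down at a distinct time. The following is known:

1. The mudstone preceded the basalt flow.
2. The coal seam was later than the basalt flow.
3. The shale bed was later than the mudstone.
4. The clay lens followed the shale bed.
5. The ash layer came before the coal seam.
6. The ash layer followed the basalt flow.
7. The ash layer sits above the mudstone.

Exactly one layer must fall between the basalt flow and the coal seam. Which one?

Tracing the constraints gives the basalt flow → the ash layer → the coal seam, so the ash layer sits after the basalt flow and before the coal seam.
No other layer is forced both after the basalt flow and before the coal seam.

the ash layer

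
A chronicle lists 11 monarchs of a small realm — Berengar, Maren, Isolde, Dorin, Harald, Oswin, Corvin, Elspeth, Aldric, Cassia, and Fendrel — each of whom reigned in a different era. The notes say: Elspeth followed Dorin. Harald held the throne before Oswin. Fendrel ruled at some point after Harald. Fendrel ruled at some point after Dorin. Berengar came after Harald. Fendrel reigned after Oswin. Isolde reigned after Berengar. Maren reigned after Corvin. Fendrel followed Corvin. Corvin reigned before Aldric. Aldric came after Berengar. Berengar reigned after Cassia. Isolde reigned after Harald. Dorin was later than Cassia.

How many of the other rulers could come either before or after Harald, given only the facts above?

5

Forced after Harald: Aldric, Berengar, Fendrel, Isolde, and Oswin.
That leaves Cassia, Corvin, Dorin, Elspeth, and Maren with no forced order relative to Harald — 5.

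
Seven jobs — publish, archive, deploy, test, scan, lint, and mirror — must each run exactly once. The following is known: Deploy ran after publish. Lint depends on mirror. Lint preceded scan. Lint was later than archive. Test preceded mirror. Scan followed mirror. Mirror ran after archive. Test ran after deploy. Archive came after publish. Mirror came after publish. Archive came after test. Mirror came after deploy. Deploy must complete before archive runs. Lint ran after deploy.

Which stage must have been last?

Every other stage has a chain of constraints placing it before scan, so scan is last.

scan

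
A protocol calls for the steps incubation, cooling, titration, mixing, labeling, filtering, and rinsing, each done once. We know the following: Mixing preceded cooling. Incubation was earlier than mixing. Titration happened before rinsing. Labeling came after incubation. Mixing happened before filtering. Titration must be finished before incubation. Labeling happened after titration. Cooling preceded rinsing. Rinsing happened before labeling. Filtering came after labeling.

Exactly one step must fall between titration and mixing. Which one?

incubation

Tracing the constraints gives titration → incubation → mixing, so incubation sits after titration and before mixing.
No other step is forced both after titration and before mixing.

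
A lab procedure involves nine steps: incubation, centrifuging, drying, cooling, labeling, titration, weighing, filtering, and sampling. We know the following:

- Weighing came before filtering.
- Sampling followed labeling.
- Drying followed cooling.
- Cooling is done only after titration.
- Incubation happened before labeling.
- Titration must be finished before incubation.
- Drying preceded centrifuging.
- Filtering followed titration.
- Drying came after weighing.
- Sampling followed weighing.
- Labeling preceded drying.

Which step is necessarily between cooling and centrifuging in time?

Tracing the constraints gives cooling → drying → centrifuging, so drying sits after cooling and before centrifuging.
No other step is forced both after cooling and before centrifuging.

drying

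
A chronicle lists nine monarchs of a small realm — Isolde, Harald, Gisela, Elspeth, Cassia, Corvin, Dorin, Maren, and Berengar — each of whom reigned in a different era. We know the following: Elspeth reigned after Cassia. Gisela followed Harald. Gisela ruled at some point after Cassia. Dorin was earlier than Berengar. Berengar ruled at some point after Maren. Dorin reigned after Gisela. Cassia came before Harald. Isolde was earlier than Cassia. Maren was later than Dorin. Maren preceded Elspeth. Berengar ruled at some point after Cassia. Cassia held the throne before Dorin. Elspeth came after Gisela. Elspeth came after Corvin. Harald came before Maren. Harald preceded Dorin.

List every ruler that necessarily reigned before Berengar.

Cassia, Dorin, Gisela, Harald, Isolde, Maren

Directly stated before Berengar: Cassia, Dorin, and Maren.
Gisela reaches Berengar via Gisela → Dorin → Berengar.
Harald reaches Berengar via Harald → Maren → Berengar.
Isolde reaches Berengar via Isolde → Cassia → Berengar.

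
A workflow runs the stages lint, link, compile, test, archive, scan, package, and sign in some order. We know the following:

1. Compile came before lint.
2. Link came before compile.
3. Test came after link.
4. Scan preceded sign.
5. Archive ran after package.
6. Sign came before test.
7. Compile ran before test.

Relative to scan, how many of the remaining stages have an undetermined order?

Forced after scan: sign and test.
That leaves archive, compile, link, lint, and package with no forced order relative to scan — 5.

5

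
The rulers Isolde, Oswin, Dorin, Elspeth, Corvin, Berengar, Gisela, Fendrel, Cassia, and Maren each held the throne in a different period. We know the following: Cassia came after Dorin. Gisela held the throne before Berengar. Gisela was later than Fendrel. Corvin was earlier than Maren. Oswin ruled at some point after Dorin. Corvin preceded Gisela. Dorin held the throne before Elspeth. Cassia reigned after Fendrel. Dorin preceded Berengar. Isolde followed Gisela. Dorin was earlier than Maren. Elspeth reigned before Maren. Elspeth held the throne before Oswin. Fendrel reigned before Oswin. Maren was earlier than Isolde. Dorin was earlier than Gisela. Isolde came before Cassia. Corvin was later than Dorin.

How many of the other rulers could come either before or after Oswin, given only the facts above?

6

Forced before Oswin: Dorin, Elspeth, and Fendrel.
That leaves Berengar, Cassia, Corvin, Gisela, Isolde, and Maren with no forced order relative to Oswin — 6.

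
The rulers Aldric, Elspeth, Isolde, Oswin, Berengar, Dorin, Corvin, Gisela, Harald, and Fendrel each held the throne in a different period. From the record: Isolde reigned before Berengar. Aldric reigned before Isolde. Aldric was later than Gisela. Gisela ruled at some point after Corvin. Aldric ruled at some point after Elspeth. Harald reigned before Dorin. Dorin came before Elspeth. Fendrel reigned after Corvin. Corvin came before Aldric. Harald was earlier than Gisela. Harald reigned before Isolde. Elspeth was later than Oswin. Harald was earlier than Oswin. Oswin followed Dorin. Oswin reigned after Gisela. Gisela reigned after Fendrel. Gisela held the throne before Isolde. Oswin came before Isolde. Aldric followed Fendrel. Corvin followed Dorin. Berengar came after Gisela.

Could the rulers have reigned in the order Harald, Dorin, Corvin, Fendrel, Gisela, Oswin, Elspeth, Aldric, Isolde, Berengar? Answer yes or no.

Check each stated constraint against the proposed order — e.g. Corvin is ahead of Aldric; Harald is ahead of Isolde. Every pair is in the required order; nothing is violated.

yes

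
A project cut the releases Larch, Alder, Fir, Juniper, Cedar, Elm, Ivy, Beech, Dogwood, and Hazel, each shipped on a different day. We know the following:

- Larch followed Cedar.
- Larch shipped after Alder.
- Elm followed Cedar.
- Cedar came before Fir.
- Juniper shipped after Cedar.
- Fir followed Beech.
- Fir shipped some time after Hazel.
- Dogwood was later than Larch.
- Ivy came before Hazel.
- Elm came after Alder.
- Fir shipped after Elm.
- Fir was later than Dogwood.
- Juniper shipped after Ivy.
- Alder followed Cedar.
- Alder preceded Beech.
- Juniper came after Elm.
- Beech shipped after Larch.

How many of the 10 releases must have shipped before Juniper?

Directly stated before Juniper: Cedar, Elm, and Ivy.
Alder reaches Juniper via Alder → Elm → Juniper.
That's Alder, Cedar, Elm, and Ivy — 4 in all.

4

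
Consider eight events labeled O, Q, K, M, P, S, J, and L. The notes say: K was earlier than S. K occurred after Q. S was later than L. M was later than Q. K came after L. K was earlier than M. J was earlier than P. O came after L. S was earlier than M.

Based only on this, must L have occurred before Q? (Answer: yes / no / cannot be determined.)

cannot be determined

No chain of stated constraints runs from L to Q, and none runs from Q to L either.
So the relative order of L and Q is not fixed by the given facts.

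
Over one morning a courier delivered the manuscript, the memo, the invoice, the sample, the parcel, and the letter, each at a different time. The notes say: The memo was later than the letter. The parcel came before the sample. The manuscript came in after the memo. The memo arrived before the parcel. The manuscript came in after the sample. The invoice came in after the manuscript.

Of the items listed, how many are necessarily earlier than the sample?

Directly stated before the sample: the parcel.
The letter reaches the sample via the letter → the memo → the parcel → the sample.
The memo reaches the sample via the memo → the parcel → the sample.
No chain forces the manuscript (or any of the others) ahead of the sample.
That's the letter, the memo, and the parcel — 3 in all.

3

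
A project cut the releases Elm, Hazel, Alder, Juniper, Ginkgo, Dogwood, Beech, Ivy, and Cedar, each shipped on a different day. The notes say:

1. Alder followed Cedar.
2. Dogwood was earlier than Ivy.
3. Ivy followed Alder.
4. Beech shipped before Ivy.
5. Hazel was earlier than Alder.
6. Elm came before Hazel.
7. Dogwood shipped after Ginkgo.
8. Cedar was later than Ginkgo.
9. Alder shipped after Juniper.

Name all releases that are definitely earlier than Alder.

Cedar, Elm, Ginkgo, Hazel, Juniper

Directly stated before Alder: Cedar, Hazel, and Juniper.
Elm reaches Alder via Elm → Hazel → Alder.
Ginkgo reaches Alder via Ginkgo → Cedar → Alder.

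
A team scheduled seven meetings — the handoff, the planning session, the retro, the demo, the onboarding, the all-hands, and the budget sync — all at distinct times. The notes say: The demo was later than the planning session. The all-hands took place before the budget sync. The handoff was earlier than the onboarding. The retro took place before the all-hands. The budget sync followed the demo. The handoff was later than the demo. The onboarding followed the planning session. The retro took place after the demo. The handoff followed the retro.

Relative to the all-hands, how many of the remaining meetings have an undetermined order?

Forced before the all-hands: the demo, the planning session, and the retro; forced after the all-hands: the budget sync.
That leaves the handoff and the onboarding with no forced order relative to the all-hands — 2.

2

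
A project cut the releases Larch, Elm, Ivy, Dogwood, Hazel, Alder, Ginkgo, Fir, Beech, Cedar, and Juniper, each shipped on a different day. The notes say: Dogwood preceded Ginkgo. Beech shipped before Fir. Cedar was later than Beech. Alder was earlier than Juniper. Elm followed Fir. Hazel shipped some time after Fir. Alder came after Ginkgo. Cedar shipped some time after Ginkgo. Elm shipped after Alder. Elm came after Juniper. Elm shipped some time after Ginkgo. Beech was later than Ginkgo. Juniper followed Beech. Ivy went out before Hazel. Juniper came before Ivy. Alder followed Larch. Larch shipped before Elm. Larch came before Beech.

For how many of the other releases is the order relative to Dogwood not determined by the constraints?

1

Forced after Dogwood: Alder, Beech, Cedar, Elm, Fir, Ginkgo, Hazel, Ivy, and Juniper.
That leaves Larch with no forced order relative to Dogwood — 1.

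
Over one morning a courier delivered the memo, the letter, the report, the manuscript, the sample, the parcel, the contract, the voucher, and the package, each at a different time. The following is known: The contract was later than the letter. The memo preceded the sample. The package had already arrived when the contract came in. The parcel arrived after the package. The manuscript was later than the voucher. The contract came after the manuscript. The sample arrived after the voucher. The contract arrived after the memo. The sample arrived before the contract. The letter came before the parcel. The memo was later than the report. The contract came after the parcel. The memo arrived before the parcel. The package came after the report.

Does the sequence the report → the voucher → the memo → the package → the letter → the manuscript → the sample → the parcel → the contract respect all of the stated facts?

yes

Check each stated constraint against the proposed order — e.g. the memo is ahead of the parcel; the memo is ahead of the contract. Every pair is in the required order; nothing is violated.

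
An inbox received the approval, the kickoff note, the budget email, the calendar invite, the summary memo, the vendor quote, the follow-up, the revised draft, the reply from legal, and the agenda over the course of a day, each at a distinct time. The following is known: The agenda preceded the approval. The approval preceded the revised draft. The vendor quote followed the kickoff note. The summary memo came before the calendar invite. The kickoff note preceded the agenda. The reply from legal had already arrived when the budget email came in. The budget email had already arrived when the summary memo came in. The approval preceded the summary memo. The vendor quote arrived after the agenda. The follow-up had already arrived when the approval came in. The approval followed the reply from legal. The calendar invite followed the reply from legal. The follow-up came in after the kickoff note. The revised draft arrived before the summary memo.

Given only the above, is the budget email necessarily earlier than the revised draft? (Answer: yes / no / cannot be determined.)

cannot be determined

No chain of stated constraints runs from the budget email to the revised draft, and none runs from the revised draft to the budget email either.
So the relative order of the budget email and the revised draft is not fixed by the given facts.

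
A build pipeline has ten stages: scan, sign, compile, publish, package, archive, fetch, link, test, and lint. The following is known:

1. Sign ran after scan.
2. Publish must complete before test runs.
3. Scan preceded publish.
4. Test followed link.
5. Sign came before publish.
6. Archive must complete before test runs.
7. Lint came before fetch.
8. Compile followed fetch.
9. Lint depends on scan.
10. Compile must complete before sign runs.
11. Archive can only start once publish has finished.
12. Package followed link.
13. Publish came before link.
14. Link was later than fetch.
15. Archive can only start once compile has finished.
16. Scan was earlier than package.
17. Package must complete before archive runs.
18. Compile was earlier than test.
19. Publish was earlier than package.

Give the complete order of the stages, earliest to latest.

The constraints fix every adjacent pair, so only one ordering works:
scan → lint → fetch → compile → sign → publish → link → package → archive → test.

scan, lint, fetch, compile, sign, publish, link, package, archive, test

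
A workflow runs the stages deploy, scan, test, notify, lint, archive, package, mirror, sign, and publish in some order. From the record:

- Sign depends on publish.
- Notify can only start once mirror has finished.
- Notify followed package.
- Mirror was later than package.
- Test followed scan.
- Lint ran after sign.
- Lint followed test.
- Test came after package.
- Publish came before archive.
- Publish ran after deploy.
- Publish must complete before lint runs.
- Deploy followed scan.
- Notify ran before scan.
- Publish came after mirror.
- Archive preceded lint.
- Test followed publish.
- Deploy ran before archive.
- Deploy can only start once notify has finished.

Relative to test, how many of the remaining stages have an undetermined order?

2

Forced before test: deploy, mirror, notify, package, publish, and scan; forced after test: lint.
That leaves archive and sign with no forced order relative to test — 2.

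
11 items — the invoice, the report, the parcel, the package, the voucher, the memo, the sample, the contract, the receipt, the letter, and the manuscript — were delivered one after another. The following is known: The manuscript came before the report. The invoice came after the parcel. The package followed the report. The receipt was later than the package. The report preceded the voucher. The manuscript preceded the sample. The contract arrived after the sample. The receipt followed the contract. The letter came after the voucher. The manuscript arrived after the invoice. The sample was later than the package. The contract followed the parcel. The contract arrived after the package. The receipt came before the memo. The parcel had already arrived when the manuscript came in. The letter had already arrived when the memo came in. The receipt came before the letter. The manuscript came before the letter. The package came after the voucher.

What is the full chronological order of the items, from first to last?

The constraints fix every adjacent pair, so only one ordering works:
the parcel → the invoice → the manuscript → the report → the voucher → the package → the sample → the contract → the receipt → the letter → the memo.

the parcel, the invoice, the manuscript, the report, the voucher, the package, the sample, the contract, the receipt, the letter, the memo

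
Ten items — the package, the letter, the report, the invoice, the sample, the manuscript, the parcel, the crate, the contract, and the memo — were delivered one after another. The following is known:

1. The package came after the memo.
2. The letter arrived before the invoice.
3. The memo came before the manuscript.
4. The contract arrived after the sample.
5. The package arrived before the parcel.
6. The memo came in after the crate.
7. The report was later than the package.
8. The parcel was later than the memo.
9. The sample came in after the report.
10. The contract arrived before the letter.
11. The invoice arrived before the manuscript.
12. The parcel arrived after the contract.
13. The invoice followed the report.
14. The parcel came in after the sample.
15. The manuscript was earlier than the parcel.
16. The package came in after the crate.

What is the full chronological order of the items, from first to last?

the crate, the memo, the package, the report, the sample, the contract, the letter, the invoice, the manuscript, the parcel

The constraints fix every adjacent pair, so only one ordering works:
the crate → the memo → the package → the report → the sample → the contract → the letter → the invoice → the manuscript → the parcel.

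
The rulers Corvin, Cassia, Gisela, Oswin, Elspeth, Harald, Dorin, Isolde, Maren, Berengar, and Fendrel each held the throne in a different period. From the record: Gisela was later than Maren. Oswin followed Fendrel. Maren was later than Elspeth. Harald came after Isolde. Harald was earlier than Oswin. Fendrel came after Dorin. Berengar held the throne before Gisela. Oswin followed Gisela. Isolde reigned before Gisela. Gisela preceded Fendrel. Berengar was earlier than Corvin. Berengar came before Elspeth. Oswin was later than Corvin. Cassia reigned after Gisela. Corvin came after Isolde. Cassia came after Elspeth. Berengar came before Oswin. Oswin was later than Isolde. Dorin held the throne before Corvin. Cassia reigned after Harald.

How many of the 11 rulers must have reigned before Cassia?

Directly stated before Cassia: Elspeth, Gisela, and Harald.
Berengar reaches Cassia via Berengar → Elspeth → Cassia.
Isolde reaches Cassia via Isolde → Gisela → Cassia.
Maren reaches Cassia via Maren → Gisela → Cassia.
That's Berengar, Elspeth, Gisela, Harald, Isolde, and Maren — 6 in all.

6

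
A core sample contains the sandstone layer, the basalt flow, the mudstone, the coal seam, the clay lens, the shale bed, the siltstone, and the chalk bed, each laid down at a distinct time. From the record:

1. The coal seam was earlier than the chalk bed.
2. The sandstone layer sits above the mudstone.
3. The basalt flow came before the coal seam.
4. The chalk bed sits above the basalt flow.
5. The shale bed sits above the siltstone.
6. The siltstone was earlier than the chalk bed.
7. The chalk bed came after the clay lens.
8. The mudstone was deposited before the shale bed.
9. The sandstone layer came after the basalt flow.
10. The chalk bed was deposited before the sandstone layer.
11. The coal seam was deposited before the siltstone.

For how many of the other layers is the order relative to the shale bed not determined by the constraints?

3

Forced before the shale bed: the basalt flow, the coal seam, the mudstone, and the siltstone.
That leaves the chalk bed, the clay lens, and the sandstone layer with no forced order relative to the shale bed — 3.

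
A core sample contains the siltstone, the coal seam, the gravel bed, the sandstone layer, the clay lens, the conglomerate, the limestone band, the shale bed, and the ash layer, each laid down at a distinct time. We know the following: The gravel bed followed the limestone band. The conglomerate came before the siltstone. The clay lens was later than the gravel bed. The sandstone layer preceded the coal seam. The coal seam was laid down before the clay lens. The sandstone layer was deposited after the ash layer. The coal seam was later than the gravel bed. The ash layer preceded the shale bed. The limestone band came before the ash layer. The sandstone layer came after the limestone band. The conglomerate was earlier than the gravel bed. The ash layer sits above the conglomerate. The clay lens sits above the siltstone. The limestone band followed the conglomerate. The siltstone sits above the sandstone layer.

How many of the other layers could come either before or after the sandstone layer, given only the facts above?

Forced before the sandstone layer: the ash layer, the conglomerate, and the limestone band; forced after the sandstone layer: the clay lens, the coal seam, and the siltstone.
That leaves the gravel bed and the shale bed with no forced order relative to the sandstone layer — 2.

2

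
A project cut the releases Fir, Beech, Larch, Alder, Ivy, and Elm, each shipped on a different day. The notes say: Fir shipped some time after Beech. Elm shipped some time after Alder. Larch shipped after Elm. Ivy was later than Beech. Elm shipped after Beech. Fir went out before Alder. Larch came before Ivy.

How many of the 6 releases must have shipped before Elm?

3

Directly stated before Elm: Alder and Beech.
Fir reaches Elm via Fir → Alder → Elm.
No chain forces Ivy (or any of the others) ahead of Elm.
That's Alder, Beech, and Fir — 3 in all.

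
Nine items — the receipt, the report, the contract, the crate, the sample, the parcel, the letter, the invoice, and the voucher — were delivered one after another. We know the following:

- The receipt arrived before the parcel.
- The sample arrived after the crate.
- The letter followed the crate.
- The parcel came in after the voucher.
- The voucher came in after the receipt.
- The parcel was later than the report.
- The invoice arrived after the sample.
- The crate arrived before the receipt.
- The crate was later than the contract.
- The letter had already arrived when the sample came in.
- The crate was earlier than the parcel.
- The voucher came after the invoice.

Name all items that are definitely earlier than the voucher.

the contract, the crate, the invoice, the letter, the receipt, the sample

Directly stated before the voucher: the invoice and the receipt.
The contract reaches the voucher via the contract → the crate → the receipt → the voucher.
The crate reaches the voucher via the crate → the receipt → the voucher.
The letter reaches the voucher via the letter → the sample → the invoice → the voucher.
Likewise the sample reaches the voucher by chaining the stated constraints.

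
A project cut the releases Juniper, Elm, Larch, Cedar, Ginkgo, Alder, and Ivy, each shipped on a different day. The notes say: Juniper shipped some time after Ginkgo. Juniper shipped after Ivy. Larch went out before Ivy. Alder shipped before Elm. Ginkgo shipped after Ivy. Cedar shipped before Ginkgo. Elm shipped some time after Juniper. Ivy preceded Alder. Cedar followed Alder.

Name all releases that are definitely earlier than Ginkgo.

Directly stated before Ginkgo: Cedar and Ivy.
Alder reaches Ginkgo via Alder → Cedar → Ginkgo.
Larch reaches Ginkgo via Larch → Ivy → Ginkgo.
No chain forces Juniper (or any of the others) ahead of Ginkgo.

Alder, Cedar, Ivy, Larch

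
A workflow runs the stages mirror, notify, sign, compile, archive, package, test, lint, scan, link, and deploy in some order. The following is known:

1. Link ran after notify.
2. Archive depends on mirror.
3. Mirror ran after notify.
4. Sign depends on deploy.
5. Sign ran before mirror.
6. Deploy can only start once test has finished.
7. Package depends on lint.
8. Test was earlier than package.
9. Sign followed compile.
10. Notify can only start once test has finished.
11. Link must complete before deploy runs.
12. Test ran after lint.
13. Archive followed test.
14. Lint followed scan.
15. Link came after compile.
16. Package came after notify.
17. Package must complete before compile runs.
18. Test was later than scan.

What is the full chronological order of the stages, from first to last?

The constraints fix every adjacent pair, so only one ordering works:
scan → lint → test → notify → package → compile → link → deploy → sign → mirror → archive.

scan, lint, test, notify, package, compile, link, deploy, sign, mirror, archive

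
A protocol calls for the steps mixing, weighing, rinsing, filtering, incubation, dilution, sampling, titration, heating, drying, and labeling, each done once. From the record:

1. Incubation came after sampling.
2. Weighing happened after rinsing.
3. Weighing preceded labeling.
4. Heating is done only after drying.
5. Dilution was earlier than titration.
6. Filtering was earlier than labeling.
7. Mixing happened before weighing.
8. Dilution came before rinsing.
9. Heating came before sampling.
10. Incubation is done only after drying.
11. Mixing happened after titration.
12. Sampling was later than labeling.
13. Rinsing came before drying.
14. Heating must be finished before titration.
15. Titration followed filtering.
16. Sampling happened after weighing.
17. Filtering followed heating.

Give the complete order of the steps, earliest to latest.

The constraints fix every adjacent pair, so only one ordering works:
dilution → rinsing → drying → heating → filtering → titration → mixing → weighing → labeling → sampling → incubation.

dilution, rinsing, drying, heating, filtering, titration, mixing, weighing, labeling, sampling, incubation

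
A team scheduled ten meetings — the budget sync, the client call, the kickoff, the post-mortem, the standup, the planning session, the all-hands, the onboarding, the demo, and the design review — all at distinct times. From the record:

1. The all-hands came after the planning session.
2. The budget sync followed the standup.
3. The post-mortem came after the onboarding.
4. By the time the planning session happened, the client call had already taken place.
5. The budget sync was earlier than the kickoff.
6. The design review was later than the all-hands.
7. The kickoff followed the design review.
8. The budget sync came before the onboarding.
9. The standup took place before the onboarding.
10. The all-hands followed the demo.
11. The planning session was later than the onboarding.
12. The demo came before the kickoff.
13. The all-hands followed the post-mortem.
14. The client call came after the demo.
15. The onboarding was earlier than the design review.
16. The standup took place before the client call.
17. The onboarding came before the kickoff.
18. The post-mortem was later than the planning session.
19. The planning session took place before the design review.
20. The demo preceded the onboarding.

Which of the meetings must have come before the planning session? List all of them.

Directly stated before the planning session: the client call and the onboarding.
The budget sync reaches the planning session via the budget sync → the onboarding → the planning session.
The demo reaches the planning session via the demo → the onboarding → the planning session.
The standup reaches the planning session via the standup → the onboarding → the planning session.
No chain forces the post-mortem (or any of the others) ahead of the planning session.

the budget sync, the client call, the demo, the onboarding, the standup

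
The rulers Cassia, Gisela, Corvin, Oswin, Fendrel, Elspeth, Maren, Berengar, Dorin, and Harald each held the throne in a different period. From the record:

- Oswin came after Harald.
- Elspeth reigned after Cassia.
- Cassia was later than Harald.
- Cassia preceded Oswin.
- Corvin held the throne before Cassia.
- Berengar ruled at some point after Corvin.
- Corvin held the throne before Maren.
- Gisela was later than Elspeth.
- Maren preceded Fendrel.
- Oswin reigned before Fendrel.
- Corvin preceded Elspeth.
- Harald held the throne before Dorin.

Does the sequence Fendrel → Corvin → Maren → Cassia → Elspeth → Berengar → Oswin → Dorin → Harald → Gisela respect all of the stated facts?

no

The constraints require Harald before Cassia, but in the proposed sequence Cassia appears ahead of Harald. That one violation is enough.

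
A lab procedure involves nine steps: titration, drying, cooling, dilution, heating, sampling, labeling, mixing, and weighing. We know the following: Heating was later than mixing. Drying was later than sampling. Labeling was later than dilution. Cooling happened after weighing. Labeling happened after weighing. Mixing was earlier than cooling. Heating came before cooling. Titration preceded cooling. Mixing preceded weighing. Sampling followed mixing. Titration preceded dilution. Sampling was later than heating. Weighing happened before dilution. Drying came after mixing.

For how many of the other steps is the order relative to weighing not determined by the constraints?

4

Forced before weighing: mixing; forced after weighing: cooling, dilution, and labeling.
That leaves drying, heating, sampling, and titration with no forced order relative to weighing — 4.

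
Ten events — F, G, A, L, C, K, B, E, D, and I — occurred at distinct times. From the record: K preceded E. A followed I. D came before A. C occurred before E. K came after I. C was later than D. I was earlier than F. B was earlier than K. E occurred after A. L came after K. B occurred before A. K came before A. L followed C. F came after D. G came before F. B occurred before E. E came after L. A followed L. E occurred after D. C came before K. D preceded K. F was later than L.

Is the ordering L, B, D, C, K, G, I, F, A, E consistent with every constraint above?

no

The constraints require C before L, but in the proposed sequence L appears ahead of C. That one violation is enough.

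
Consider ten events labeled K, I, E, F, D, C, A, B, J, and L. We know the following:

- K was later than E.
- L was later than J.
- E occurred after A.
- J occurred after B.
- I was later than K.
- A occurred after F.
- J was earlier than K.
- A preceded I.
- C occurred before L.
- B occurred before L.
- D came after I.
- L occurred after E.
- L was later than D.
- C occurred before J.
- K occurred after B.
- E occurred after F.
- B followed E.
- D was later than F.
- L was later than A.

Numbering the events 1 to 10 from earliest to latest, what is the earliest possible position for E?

A and F must both come before E — 2 forced predecessors.
Nothing else is forced ahead of E, so its earliest slot is position 2 + 1 = 3.

3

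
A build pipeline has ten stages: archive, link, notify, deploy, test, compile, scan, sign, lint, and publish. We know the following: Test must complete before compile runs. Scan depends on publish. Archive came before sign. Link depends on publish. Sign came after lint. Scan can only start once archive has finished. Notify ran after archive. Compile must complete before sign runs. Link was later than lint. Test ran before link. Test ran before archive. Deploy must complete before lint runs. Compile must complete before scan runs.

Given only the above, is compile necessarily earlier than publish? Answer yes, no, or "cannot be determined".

cannot be determined

No chain of stated constraints runs from compile to publish, and none runs from publish to compile either.
So the relative order of compile and publish is not fixed by the given facts.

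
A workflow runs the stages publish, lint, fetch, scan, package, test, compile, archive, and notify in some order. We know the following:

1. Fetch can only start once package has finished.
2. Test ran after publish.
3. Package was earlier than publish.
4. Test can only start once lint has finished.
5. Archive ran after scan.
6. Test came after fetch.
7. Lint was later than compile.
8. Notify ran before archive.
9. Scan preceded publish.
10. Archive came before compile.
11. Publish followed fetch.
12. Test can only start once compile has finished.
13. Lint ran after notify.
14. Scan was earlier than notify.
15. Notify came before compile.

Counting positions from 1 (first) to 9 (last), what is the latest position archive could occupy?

Archive must come before compile, lint, and test — 3 stages forced after it.
Everything else can be placed before archive in some valid order, so archive can sit as late as position 9 − 3 = 6.

6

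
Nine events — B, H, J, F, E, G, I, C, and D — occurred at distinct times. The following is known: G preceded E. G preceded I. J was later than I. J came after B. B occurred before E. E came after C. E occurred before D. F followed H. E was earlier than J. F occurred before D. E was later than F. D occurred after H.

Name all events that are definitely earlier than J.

B, C, E, F, G, H, I

Directly stated before J: B, E, and I.
C reaches J via C → E → J.
F reaches J via F → E → J.
G reaches J via G → I → J.
Likewise H reaches J by chaining the stated constraints.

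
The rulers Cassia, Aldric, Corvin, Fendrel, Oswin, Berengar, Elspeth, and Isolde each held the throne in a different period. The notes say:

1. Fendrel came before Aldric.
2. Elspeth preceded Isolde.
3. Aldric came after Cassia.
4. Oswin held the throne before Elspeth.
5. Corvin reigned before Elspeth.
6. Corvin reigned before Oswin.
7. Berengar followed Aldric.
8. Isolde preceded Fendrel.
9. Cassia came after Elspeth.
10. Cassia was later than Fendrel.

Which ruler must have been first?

Corvin has a chain of constraints placing them before every other ruler, so Corvin must be first.

Corvin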